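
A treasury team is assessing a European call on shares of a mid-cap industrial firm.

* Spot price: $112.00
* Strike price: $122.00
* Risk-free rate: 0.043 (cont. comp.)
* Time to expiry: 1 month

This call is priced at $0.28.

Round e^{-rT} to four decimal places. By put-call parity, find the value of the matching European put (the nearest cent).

exp(−rT) = exp(−0.043·0.08333) = 0.9964
Put-call parity: C − P = S − K·e^(−rT) = 112 − 122·0.9964 = 112 − 121.5608 = -9.5608
P = C − (C − P) = 0.28 − (-9.5608) = 9.8408

$9.84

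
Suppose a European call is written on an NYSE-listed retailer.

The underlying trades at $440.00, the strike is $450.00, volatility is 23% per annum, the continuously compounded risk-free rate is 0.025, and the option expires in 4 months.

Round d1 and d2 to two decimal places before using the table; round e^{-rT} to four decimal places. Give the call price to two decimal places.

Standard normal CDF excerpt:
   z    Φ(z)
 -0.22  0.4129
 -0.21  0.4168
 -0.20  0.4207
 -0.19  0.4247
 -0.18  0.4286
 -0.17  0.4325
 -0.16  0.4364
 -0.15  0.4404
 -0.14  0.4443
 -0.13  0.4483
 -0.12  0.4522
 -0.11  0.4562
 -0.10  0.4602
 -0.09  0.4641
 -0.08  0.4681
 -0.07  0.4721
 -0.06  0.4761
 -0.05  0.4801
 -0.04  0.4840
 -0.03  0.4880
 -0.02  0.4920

$19.95

T = 0.3333;  σ√T = 0.1328
ln(S/K) + (r + σ²/2)T = ln(440/450) + (0.025 + 0.23²/2)·0.3333 = -0.0225 + 0.0171 = -0.0053
d₁ = -0.0053 / 0.1328 = -0.0401 ≈ -0.04
d₂ = d₁ − σ√T = -0.0401 − 0.1328 = -0.1729 ≈ -0.17
exp(−rT) = exp(−0.025·0.3333) = 0.9917
C = 440·N(-0.04) − 450·0.9917·N(-0.17) = 440·0.4840 − 450·0.9917·0.4325 = 212.9600 − 193.0096 = 19.9504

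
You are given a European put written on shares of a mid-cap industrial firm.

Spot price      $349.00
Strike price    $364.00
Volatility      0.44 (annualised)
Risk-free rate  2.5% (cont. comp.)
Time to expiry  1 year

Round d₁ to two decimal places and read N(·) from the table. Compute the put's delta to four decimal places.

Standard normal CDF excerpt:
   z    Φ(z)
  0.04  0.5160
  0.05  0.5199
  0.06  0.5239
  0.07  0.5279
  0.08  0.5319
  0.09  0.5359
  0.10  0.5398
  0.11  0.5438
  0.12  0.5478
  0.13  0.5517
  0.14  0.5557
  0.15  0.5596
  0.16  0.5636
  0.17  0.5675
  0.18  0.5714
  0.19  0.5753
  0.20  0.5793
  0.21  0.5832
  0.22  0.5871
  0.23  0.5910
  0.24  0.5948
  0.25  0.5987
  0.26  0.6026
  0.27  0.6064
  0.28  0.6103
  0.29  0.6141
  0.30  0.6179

T = 1;  σ√T = 0.4400
ln(S/K) + (r + σ²/2)T = ln(349/364) + (0.025 + 0.44²/2)·1 = -0.0421 + 0.1218 = 0.0797
d₁ = 0.0797 / 0.4400 = 0.1812 ⇒ 0.18
N(d₁) = N(0.18) = 0.5714
Δ_put = N(d₁) − 1 = 0.5714 − 1 = -0.4286

-0.4286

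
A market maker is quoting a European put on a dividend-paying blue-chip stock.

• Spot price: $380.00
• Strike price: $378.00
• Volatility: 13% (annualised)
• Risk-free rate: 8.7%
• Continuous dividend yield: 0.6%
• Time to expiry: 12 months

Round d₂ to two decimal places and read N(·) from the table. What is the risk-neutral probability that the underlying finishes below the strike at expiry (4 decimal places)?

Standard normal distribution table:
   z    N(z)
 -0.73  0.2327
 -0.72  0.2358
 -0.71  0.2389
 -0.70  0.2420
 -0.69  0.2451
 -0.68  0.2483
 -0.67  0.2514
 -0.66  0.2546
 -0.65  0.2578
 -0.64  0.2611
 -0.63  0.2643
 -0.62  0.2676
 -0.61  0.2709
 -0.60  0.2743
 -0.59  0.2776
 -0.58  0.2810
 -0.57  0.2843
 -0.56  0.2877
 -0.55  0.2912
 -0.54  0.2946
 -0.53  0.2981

σ√T = 0.13·√1 = 0.1300
d₁ = [ln(380/378) + (0.087 − 0.006 + ½·0.13²)·1] / (σ√T) = (0.0053 + 0.0894) / 0.1300 = 0.7287 which rounds to 0.73
d₂ = 0.7287 − 0.1300 = 0.5987 which rounds to 0.60
Pr(exercise) under Q = N(−d₂) = N(-0.60) = 0.2743

0.2743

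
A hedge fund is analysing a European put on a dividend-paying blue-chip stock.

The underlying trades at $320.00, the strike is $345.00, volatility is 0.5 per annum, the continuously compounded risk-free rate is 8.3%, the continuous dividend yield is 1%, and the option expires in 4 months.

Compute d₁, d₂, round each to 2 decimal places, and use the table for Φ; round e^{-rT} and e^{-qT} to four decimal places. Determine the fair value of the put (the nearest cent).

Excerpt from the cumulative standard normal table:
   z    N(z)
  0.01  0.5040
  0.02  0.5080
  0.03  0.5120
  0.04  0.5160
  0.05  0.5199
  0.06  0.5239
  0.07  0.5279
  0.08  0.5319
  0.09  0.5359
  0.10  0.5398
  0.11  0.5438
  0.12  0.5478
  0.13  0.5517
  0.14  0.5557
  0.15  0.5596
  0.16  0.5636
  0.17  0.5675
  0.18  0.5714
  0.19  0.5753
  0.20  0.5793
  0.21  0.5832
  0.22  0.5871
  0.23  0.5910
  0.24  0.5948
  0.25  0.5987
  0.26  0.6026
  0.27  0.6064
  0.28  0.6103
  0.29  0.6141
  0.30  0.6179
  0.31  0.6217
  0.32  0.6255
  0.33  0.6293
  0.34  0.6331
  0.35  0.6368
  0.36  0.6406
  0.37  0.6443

$46.61

σ√T = 0.5 × 0.5774 = 0.2887
d₁ = [ln(320/345) + (0.083 − 0.01 + 0.5²/2)·0.3333] / 0.2887 = [-0.0752 + 0.0660] / 0.2887 = -0.0320 ≈ -0.03
d₂ = d₁ − σ√T = -0.0320 − 0.2887 = -0.3206 ≈ -0.32
e^(−qT) = e^(−0.01·0.3333) = 0.9967;  e^(−rT) = e^(−0.083·0.3333) = 0.9727
N(−d₂) = N(0.32) = 0.6255;  N(−d₁) = N(0.03) = 0.5120
P = 345·0.9727·0.6255 − 320·0.9967·0.5120 = 209.9062 − 163.2993 = 46.6069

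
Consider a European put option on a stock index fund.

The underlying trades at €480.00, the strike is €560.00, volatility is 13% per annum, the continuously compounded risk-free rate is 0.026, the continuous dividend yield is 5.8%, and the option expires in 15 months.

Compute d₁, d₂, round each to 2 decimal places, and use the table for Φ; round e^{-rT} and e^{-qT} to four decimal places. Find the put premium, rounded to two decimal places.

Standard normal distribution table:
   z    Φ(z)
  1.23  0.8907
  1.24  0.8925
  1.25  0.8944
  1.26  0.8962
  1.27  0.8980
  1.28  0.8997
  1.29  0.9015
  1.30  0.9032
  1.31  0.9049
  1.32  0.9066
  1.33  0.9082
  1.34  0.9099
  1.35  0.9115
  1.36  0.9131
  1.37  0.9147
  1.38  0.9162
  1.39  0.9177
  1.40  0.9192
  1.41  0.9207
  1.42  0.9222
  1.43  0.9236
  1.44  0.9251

σ√T = 0.13 × 1.1180 = 0.1453
d₁ = [ln(480/560) + (0.026 − 0.058 + 0.13²/2)·1.25] / 0.1453 = [-0.1542 − 0.0294] / 0.1453 = -1.2631 which rounds to -1.26
d₂ = d₁ − σ√T = -1.2631 − 0.1453 = -1.4085 which rounds to -1.41
e^(−qT) = e^(−0.058·1.25) = 0.9301;  e^(−rT) = e^(−0.026·1.25) = 0.9680
N(−d₂) = N(1.41) = 0.9207;  N(−d₁) = N(1.26) = 0.8962
P = 560·0.9680·0.9207 − 480·0.9301·0.8962 = 499.0931 − 400.1067 = 98.9864

€98.99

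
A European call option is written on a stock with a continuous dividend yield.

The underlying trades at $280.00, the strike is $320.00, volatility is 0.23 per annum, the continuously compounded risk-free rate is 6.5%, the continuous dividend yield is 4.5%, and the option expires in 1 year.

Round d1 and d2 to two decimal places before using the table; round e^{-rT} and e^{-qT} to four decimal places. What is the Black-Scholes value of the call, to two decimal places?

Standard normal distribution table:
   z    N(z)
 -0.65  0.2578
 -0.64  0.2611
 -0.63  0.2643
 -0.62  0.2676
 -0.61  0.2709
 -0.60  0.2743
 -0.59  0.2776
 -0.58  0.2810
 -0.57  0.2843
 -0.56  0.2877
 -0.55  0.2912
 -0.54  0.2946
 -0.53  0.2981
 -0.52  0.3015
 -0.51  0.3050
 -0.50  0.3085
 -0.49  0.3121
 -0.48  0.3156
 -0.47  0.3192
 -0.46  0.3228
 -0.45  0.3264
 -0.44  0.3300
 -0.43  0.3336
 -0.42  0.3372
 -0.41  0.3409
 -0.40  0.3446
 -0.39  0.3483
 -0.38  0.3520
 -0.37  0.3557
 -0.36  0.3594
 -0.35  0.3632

σ√T = 0.23 × 1.0000 = 0.2300
d₁ = [ln(280/320) + (0.065 − 0.045 + 0.23²/2)·1] / 0.2300 = [-0.1335 + 0.0465] / 0.2300 = -0.3786 ⇒ -0.38
d₂ = d₁ − σ√T = -0.3786 − 0.2300 = -0.6086 ⇒ -0.61
e^(−qT) = e^(−0.045·1) = 0.9560;  e^(−rT) = e^(−0.065·1) = 0.9371
N(d₁) = N(-0.38) = 0.3520;  N(d₂) = N(-0.61) = 0.2709
C = 280·0.9560·0.3520 − 320·0.9371·0.2709 = 94.2234 − 81.2353 = 12.9880

$12.99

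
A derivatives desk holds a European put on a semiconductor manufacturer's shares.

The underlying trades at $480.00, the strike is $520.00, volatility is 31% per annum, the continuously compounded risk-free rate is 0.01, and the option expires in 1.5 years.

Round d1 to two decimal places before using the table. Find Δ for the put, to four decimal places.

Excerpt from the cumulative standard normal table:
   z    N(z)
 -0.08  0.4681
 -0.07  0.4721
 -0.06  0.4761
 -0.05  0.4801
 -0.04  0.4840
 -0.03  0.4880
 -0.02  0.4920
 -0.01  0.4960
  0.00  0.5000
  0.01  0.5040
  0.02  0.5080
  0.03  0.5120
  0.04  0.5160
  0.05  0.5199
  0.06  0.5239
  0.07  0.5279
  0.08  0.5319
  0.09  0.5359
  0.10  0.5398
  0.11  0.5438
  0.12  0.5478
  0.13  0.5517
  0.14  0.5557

-0.4920

T = 1.5;  σ√T = 0.3797
ln(S/K) + (r + σ²/2)T = ln(480/520) + (0.01 + 0.31²/2)·1.5 = -0.0800 + 0.0871 = 0.0070
d₁ = 0.0070 / 0.3797 = 0.0185 ≈ 0.02
N(d₁) = N(0.02) = 0.5080
Δ_put = N(d₁) − 1 = 0.5080 − 1 = -0.4920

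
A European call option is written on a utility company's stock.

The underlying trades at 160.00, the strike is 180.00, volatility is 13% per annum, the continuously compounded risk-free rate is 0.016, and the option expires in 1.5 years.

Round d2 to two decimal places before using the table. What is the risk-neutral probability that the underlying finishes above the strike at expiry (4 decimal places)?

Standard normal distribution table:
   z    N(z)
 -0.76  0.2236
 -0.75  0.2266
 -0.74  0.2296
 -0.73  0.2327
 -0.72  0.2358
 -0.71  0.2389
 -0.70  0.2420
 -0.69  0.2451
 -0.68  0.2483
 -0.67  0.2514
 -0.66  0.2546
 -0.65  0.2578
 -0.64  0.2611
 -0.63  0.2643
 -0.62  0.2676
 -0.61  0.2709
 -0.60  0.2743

T = 1.5;  σ√T = 0.1592
d₁ = [ln(160/180) + (0.016 + 0.13²/2)·1.5] / 0.1592 = [-0.1178 + 0.0367] / 0.1592 = -0.5094 which rounds to -0.51
d₂ = d₁ − σ√T = -0.5094 − 0.1592 = -0.6686 which rounds to -0.67
Pr(exercise) under Q = N(d₂) = 0.2514

0.2514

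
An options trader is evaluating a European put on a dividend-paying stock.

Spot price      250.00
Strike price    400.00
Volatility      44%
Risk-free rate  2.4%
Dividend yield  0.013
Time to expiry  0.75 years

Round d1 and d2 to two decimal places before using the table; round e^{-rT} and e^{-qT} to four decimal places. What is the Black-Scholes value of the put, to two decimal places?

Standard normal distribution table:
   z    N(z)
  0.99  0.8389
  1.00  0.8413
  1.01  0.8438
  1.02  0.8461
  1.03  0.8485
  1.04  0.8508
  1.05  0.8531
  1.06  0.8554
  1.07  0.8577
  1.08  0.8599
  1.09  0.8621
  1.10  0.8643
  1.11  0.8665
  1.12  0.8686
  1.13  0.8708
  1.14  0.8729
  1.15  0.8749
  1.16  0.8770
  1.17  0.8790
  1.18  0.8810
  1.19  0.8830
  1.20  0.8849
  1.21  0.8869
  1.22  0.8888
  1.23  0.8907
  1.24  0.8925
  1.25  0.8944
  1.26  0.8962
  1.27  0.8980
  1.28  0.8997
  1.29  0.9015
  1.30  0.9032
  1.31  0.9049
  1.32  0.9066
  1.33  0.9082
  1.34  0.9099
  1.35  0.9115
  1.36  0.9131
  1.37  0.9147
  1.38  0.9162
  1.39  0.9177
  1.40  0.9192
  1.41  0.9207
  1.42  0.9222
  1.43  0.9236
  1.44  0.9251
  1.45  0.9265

T = 0.75;  σ√T = 0.3811
d₁ = [ln(250/400) + (0.024 − 0.013 + ½·0.44²)·0.75] / (σ√T) = (-0.4700 + 0.0808) / 0.3811 = -1.0213 ≈ -1.02
d₂ = -1.0213 − 0.3811 = -1.4023 ≈ -1.40
exp(−qT) = exp(−0.013·0.75) = 0.9903;  exp(−rT) = exp(−0.024·0.75) = 0.9822
N(−d₂) = N(1.40) = 0.9192;  N(−d₁) = N(1.02) = 0.8461
P = 400·0.9822·0.9192 − 250·0.9903·0.8461 = 361.1353 − 209.4732 = 151.6621

151.66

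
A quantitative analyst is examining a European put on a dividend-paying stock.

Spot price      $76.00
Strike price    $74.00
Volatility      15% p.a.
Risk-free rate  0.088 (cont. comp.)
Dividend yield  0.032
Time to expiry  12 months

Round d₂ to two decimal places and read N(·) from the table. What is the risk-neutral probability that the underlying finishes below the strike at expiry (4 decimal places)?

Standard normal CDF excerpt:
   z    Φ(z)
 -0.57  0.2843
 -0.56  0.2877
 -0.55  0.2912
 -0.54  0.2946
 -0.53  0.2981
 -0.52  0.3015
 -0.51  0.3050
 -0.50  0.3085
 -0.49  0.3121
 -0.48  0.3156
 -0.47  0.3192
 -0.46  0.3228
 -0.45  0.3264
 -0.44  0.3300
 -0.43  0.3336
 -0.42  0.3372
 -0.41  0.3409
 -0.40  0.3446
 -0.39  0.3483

T = 1;  σ√T = 0.1500
d₁ = [ln(76/74) + (0.088 − 0.032 + 0.15²/2)·1] / 0.1500 = [0.0267 + 0.0672] / 0.1500 = 0.6261 ⇒ 0.63
d₂ = d₁ − σ√T = 0.6261 − 0.1500 = 0.4761 ⇒ 0.48
Pr(exercise) under Q = N(−d₂) = N(-0.48) = 0.3156

0.3156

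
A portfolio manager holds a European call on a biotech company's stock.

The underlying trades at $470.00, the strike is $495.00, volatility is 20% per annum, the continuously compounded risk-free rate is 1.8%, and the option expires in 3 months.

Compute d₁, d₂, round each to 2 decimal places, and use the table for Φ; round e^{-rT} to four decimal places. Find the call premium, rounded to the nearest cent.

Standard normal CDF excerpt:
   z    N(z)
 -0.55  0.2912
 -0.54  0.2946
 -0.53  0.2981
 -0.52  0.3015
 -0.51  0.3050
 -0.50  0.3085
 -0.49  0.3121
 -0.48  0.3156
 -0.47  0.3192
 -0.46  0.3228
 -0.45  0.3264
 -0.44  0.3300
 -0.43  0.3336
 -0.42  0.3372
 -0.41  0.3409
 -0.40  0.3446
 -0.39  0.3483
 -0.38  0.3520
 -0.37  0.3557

$9.91

T = 0.25;  σ√T = 0.1000
ln(S/K) + (r + σ²/2)T = ln(470/495) + (0.018 + 0.2²/2)·0.25 = -0.0518 + 0.0095 = -0.0423
d₁ = -0.0423 / 0.1000 = -0.4233 which rounds to -0.42
d₂ = d₁ − σ√T = -0.4233 − 0.1000 = -0.5233 which rounds to -0.52
e^(−rT) = e^(−0.018·0.25) = 0.9955
N(d₁) = N(-0.42) = 0.3372;  N(d₂) = N(-0.52) = 0.3015
C = 470·0.3372 − 495·0.9955·0.3015 = 158.4840 − 148.5709 = 9.9131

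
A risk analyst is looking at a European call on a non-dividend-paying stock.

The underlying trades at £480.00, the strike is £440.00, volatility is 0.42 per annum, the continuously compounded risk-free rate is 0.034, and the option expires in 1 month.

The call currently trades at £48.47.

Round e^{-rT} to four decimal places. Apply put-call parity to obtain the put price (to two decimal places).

£7.24

exp(−rT) = exp(−0.034·0.08333) = 0.9972
Put-call parity: C − P = S − K·e^(−rT) = 480 − 440·0.9972 = 480 − 438.7680 = 41.2320
P = C − (C − P) = 48.47 − (41.2320) = 7.2380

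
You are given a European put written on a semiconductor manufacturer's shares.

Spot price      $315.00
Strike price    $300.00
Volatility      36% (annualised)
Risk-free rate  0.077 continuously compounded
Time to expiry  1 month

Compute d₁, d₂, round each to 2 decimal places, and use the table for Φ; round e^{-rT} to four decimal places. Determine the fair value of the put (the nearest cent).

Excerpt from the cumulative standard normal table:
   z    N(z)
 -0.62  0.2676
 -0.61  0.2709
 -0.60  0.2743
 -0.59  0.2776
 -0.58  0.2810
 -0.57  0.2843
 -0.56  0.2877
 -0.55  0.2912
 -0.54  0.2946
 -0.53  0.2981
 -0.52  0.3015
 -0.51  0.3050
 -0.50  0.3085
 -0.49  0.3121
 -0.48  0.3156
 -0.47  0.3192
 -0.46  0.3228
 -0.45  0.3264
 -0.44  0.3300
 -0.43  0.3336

$5.56

σ√T = 0.36 × 0.2887 = 0.1039
d₁ = [ln(315/300) + (0.077 + 0.36²/2)·0.08333] / 0.1039 = [0.0488 + 0.0118] / 0.1039 = 0.5832 ≈ 0.58
d₂ = d₁ − σ√T = 0.5832 − 0.1039 = 0.4793 ≈ 0.48
e^(−rT) = e^(−0.077·0.08333) = 0.9936
N(−d₂) = N(-0.48) = 0.3156;  N(−d₁) = N(-0.58) = 0.2810
P = 300·0.9936·0.3156 − 315·0.2810 = 94.0740 − 88.5150 = 5.5590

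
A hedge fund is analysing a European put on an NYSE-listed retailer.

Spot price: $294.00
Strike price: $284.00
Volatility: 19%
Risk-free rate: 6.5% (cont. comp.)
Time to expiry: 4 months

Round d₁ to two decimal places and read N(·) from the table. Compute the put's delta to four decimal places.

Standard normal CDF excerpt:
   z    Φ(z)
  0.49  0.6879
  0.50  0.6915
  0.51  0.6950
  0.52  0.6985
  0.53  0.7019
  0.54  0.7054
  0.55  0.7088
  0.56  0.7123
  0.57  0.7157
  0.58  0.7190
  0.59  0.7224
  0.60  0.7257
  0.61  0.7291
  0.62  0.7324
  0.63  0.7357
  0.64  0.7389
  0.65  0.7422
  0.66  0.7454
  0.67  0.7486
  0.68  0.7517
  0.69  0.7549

T = 0.3333;  σ√T = 0.1097
d₁ = [ln(294/284) + (0.065 + 0.19²/2)·0.3333] / 0.1097 = [0.0346 + 0.0277] / 0.1097 = 0.5678 ⇒ 0.57
N(d₁) = N(0.57) = 0.7157
Δ_put = N(d₁) − 1 = 0.7157 − 1 = -0.2843

-0.2843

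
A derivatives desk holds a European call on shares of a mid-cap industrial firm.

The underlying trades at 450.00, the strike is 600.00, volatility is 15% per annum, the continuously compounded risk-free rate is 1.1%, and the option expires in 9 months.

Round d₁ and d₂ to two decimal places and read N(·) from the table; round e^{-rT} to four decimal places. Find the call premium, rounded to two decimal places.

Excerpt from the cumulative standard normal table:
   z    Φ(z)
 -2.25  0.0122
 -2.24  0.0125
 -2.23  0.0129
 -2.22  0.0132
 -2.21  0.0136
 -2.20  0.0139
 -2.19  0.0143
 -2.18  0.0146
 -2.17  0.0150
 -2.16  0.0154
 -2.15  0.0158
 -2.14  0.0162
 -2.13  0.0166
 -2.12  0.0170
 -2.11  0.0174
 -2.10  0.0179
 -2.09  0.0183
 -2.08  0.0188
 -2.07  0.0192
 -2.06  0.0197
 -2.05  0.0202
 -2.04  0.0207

σ√T = 0.15·√0.75 = 0.1299
d₁ = [ln(450/600) + (0.011 + 0.15²/2)·0.75] / 0.1299 = [-0.2877 + 0.0167] / 0.1299 = -2.0861 ⇒ -2.09
d₂ = d₁ − σ√T = -2.0861 − 0.1299 = -2.2160 ⇒ -2.22
exp(−rT) = exp(−0.011·0.75) = 0.9918
C = 450·N(-2.09) − 600·0.9918·N(-2.22) = 450·0.0183 − 600·0.9918·0.0132 = 8.2350 − 7.8551 = 0.3799

0.38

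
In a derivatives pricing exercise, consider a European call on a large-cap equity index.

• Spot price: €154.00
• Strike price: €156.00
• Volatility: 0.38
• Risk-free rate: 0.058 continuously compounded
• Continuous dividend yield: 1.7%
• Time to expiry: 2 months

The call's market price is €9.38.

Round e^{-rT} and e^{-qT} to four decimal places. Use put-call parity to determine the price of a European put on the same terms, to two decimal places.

exp(−qT) = exp(−0.017·0.1667) = 0.9972;  exp(−rT) = exp(−0.058·0.1667) = 0.9904
Put-call parity: C − P = S·e^(−qT) − K·e^(−rT) = 154·0.9972 − 156·0.9904 = 153.5688 − 154.5024 = -0.9336
P = C − (C − P) = 9.38 − (-0.9336) = 10.3136

€10.31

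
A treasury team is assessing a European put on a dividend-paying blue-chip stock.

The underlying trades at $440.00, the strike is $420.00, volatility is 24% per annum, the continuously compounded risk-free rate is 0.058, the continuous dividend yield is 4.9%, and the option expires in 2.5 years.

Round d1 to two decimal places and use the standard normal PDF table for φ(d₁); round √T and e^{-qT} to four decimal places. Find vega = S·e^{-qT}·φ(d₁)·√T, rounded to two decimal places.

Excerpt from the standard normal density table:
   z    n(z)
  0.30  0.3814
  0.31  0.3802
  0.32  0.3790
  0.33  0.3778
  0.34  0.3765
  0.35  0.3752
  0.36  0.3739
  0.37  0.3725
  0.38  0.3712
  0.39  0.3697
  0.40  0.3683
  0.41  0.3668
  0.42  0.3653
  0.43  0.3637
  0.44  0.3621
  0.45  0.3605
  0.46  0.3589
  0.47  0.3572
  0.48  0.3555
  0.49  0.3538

229.26

T = 2.5;  σ√T = 0.3795
ln(S/K) + (r − q + σ²/2)T = ln(440/420) + (0.058 − 0.049 + 0.24²/2)·2.5 = 0.0465 + 0.0945 = 0.1410
d₁ = 0.1410 / 0.3795 = 0.3716 which rounds to 0.37
√T = √2.5 = 1.5811
φ(d₁) = φ(0.37) = 0.3725
exp(−qT) = exp(−0.049·2.5) = 0.8847
vega = S·exp(−qT)·φ(d₁)·√T = 440·0.8847·0.3725·1.5811 = 229.2632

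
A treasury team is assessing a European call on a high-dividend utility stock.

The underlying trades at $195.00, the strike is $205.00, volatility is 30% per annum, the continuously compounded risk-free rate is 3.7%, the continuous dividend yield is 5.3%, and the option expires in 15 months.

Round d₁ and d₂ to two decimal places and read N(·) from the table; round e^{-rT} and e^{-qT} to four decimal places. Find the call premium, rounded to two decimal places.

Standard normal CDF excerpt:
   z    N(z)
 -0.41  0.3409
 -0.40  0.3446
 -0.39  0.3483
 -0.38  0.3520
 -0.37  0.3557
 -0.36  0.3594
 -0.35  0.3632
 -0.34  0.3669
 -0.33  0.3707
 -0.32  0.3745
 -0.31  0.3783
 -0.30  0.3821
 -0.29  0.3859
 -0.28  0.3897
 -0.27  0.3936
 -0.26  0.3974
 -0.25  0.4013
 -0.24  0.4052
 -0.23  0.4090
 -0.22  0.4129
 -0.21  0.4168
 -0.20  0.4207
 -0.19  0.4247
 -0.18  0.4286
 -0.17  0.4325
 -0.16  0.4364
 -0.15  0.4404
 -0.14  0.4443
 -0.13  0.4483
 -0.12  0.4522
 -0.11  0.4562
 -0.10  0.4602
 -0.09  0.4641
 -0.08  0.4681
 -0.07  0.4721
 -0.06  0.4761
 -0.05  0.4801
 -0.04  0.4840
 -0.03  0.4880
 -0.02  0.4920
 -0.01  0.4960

$19.43

T = 1.25;  σ√T = 0.3354
d₁ = [ln(195/205) + (0.037 − 0.053 + 0.3²/2)·1.25] / 0.3354 = [-0.0500 + 0.0362] / 0.3354 = -0.0410 ≈ -0.04
d₂ = d₁ − σ√T = -0.0410 − 0.3354 = -0.3764 ≈ -0.38
e^(−qT) = e^(−0.053·1.25) = 0.9359;  e^(−rT) = e^(−0.037·1.25) = 0.9548
C = 195·0.9359·N(-0.04) − 205·0.9548·N(-0.38) = 195·0.9359·0.4840 − 205·0.9548·0.3520 = 88.3302 − 68.8984 = 19.4319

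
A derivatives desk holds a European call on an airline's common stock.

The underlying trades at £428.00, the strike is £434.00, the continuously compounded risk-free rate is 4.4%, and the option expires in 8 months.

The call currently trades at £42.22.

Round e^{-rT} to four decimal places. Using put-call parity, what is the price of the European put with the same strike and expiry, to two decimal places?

£35.68

exp(−rT) = exp(−0.044·0.6667) = 0.9711
Put-call parity: C − P = S − K·e^(−rT) = 428 − 434·0.9711 = 428 − 421.4574 = 6.5426
P = C − (C − P) = 42.22 − (6.5426) = 35.6774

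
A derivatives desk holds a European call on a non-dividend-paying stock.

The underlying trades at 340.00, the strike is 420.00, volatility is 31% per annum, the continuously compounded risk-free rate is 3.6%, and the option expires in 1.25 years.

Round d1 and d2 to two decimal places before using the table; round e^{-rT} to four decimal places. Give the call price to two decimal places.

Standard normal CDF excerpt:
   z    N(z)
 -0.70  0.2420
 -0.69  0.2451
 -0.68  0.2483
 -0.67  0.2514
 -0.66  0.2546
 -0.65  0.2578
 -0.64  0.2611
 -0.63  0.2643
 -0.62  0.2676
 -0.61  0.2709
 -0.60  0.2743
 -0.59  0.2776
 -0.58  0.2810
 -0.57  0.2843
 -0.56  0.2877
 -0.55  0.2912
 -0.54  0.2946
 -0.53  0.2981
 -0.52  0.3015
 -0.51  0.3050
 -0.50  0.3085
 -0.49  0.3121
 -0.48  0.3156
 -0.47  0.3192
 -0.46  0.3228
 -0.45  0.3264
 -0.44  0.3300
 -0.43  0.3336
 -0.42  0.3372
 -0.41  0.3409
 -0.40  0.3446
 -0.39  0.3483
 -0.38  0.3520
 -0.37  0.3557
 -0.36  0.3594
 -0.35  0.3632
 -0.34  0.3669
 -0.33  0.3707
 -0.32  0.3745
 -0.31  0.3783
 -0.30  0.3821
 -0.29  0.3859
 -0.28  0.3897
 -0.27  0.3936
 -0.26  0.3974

σ√T = 0.31·√1.25 = 0.3466
d₁ = [ln(340/420) + (0.036 + 0.31²/2)·1.25] / 0.3466 = [-0.2113 + 0.1051] / 0.3466 = -0.3065 which rounds to -0.31
d₂ = d₁ − σ√T = -0.3065 − 0.3466 = -0.6531 which rounds to -0.65
e^(−rT) = e^(−0.036·1.25) = 0.9560
N(d₁) = N(-0.31) = 0.3783;  N(d₂) = N(-0.65) = 0.2578
C = 340·0.3783 − 420·0.9560·0.2578 = 128.6220 − 103.5119 = 25.1101

25.11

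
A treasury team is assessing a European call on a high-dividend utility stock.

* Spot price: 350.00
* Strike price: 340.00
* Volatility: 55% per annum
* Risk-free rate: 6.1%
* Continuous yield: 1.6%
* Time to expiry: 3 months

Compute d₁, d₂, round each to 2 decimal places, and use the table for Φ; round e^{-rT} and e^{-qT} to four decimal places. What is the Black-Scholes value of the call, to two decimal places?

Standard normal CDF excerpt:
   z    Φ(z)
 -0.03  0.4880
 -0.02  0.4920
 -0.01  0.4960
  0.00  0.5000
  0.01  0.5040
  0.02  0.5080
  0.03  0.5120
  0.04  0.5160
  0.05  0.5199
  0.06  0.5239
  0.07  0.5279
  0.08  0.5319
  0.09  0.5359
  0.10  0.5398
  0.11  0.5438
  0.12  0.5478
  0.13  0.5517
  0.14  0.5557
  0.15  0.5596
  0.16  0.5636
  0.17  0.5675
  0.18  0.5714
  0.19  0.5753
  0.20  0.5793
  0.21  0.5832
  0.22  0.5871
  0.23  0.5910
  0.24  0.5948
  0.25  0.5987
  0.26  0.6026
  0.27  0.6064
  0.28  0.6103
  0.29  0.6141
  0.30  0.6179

43.98

σ√T = 0.55·√0.25 = 0.2750
d₁ = [ln(350/340) + (0.061 − 0.016 + ½·0.55²)·0.25] / (σ√T) = (0.0290 + 0.0491) / 0.2750 = 0.2838 which rounds to 0.28
d₂ = 0.2838 − 0.2750 = 0.0088 which rounds to 0.01
exp(−qT) = exp(−0.016·0.25) = 0.9960;  exp(−rT) = exp(−0.061·0.25) = 0.9849
N(d₁) = N(0.28) = 0.6103;  N(d₂) = N(0.01) = 0.5040
C = 350·0.9960·0.6103 − 340·0.9849·0.5040 = 212.7506 − 168.7725 = 43.9781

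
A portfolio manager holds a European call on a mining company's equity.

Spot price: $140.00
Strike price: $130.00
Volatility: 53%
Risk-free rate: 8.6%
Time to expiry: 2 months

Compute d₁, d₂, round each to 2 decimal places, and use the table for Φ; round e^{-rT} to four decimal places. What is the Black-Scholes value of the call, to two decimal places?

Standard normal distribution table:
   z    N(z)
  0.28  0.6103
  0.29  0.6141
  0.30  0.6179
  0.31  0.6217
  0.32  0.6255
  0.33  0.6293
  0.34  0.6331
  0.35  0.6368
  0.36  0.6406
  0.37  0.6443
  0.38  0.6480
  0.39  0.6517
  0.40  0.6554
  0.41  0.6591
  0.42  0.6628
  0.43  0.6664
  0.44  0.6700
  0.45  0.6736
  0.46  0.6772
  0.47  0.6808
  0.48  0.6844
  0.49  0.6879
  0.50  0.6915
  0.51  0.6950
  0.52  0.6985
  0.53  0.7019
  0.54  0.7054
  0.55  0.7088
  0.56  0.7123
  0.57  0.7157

σ√T = 0.53 × 0.4082 = 0.2164
ln(S/K) + (r + σ²/2)T = ln(140/130) + (0.086 + 0.53²/2)·0.1667 = 0.0741 + 0.0377 = 0.1118
d₁ = 0.1118 / 0.2164 = 0.5169 → 0.52
d₂ = d₁ − σ√T = 0.5169 − 0.2164 = 0.3006 → 0.30
exp(−rT) = exp(−0.086·0.1667) = 0.9858
N(d₁) = N(0.52) = 0.6985;  N(d₂) = N(0.30) = 0.6179
C = 140·0.6985 − 130·0.9858·0.6179 = 97.7900 − 79.1864 = 18.6036

$18.60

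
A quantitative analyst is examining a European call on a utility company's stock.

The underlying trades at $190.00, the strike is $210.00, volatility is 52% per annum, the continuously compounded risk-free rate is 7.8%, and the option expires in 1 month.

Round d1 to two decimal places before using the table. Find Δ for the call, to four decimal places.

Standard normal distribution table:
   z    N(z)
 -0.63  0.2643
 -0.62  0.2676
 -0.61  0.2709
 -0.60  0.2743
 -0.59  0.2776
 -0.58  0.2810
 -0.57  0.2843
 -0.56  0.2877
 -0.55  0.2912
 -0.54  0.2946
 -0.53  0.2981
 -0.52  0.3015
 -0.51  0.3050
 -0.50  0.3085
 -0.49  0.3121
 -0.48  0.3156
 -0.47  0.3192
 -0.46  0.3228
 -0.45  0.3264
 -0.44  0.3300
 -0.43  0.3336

T = 0.08333;  σ√T = 0.1501
d₁ = [ln(190/210) + (0.078 + 0.52²/2)·0.08333] / 0.1501 = [-0.1001 + 0.0178] / 0.1501 = -0.5484 which rounds to -0.55
N(d₁) = N(-0.55) = 0.2912
Δ_call = N(d₁) = 0.2912

0.2912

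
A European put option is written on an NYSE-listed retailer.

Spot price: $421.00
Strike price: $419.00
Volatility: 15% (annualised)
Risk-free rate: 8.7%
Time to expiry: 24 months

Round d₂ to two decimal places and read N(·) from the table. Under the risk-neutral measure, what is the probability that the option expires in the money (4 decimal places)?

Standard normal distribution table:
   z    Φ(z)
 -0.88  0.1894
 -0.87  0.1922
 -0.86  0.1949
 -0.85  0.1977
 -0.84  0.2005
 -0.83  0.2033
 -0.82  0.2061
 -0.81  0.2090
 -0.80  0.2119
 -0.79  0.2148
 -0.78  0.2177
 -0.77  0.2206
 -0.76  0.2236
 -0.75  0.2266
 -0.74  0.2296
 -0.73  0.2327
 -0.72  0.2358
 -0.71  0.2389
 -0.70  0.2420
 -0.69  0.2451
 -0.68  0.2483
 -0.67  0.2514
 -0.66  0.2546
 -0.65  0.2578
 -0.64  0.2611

σ√T = 0.15·√2 = 0.2121
d₁ = [ln(421/419) + (0.087 + 0.15²/2)·2] / 0.2121 = [0.0048 + 0.1965] / 0.2121 = 0.9488 ≈ 0.95
d₂ = d₁ − σ√T = 0.9488 − 0.2121 = 0.7366 ≈ 0.74
Risk-neutral Pr[S_T < K] = N(−d₂) = N(-0.74) = 0.2296

0.2296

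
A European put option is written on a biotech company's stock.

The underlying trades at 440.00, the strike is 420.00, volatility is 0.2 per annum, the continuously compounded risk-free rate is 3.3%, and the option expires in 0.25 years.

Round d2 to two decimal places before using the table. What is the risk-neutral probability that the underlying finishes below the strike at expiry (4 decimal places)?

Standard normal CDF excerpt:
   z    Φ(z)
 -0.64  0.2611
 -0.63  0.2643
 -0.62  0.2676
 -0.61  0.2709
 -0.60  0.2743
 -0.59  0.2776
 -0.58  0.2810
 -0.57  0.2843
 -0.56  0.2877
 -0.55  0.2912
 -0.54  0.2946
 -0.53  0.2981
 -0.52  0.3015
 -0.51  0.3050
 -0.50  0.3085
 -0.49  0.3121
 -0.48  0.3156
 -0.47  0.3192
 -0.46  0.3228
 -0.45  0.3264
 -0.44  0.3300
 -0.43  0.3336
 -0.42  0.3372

0.3085

σ√T = 0.2·√0.25 = 0.1000
d₁ = [ln(440/420) + (0.033 + 0.2²/2)·0.25] / 0.1000 = [0.0465 + 0.0133] / 0.1000 = 0.5977 → 0.60
d₂ = d₁ − σ√T = 0.5977 − 0.1000 = 0.4977 → 0.50
Risk-neutral Pr[S_T < K] = N(−d₂) = N(-0.50) = 0.3085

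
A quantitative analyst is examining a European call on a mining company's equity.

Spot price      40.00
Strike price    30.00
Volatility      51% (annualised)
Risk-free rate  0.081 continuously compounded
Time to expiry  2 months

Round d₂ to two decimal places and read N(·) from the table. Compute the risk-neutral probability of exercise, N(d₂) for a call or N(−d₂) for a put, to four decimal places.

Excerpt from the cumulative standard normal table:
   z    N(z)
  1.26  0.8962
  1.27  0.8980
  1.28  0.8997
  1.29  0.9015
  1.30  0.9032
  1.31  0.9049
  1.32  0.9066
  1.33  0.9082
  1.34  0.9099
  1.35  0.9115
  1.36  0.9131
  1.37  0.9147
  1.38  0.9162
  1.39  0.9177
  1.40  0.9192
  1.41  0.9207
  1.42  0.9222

0.9099

σ√T = 0.51·√0.1667 = 0.2082
d₁ = [ln(40/30) + (0.081 + 0.51²/2)·0.1667] / 0.2082 = [0.2877 + 0.0352] / 0.2082 = 1.5507 ≈ 1.55
d₂ = d₁ − σ√T = 1.5507 − 0.2082 = 1.3425 ≈ 1.34
Pr(exercise) under Q = N(d₂) = 0.9099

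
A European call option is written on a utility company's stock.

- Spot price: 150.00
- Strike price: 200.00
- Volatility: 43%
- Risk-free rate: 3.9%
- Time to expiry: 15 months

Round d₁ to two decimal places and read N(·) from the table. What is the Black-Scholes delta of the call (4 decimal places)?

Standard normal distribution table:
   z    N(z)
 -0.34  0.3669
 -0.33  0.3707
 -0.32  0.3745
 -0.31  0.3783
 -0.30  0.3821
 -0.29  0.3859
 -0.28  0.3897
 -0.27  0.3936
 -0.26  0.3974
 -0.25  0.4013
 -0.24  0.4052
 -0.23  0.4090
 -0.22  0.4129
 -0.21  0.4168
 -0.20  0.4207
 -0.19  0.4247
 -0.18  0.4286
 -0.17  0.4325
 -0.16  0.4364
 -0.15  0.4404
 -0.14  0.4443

0.3974

T = 1.25;  σ√T = 0.4808
d₁ = [ln(150/200) + (0.039 + ½·0.43²)·1.25] / (σ√T) = (-0.2877 + 0.1643) / 0.4808 = -0.2566 ⇒ -0.26
N(d₁) = N(-0.26) = 0.3974
Δ_call = N(d₁) = 0.3974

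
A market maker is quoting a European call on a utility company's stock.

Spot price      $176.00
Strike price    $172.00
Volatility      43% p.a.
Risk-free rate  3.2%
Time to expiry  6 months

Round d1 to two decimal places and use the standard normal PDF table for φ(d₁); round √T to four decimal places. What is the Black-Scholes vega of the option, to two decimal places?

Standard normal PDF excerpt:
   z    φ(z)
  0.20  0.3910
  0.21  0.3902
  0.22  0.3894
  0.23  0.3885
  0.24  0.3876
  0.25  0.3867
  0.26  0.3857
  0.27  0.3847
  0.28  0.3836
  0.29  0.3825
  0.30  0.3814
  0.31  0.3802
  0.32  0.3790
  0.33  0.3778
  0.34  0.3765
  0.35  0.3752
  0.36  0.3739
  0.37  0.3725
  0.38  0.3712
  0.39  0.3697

T = 0.5;  σ√T = 0.3041
d₁ = [ln(176/172) + (0.032 + 0.43²/2)·0.5] / 0.3041 = [0.0230 + 0.0622] / 0.3041 = 0.2803 ⇒ 0.28
√T = √0.5 = 0.7071
φ(d₁) = φ(0.28) = 0.3836
vega = S·φ(d₁)·√T = 176·0.3836·0.7071 = 47.7389

47.74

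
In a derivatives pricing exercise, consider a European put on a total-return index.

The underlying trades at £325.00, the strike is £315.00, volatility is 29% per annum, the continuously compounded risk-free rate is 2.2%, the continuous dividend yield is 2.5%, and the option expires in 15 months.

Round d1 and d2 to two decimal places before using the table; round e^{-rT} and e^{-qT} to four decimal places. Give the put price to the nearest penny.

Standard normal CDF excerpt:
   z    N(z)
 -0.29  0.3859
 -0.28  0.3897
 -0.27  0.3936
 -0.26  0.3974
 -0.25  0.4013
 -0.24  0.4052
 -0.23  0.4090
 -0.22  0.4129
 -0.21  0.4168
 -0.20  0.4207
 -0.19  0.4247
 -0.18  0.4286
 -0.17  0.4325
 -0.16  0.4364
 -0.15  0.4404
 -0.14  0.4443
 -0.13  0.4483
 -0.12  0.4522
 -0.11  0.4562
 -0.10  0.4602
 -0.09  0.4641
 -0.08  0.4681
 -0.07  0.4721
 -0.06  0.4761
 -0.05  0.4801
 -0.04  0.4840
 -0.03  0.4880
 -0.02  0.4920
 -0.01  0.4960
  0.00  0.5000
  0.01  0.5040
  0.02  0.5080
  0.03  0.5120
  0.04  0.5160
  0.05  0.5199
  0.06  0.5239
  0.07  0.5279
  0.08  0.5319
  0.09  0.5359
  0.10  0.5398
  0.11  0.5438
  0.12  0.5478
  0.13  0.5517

£36.60

T = 1.25;  σ√T = 0.3242
d₁ = [ln(325/315) + (0.022 − 0.025 + 0.29²/2)·1.25] / 0.3242 = [0.0313 + 0.0488] / 0.3242 = 0.2469 ⇒ 0.25
d₂ = d₁ − σ√T = 0.2469 − 0.3242 = -0.0773 ⇒ -0.08
e^(−qT) = e^(−0.025·1.25) = 0.9692;  e^(−rT) = e^(−0.022·1.25) = 0.9729
N(−d₂) = N(0.08) = 0.5319;  N(−d₁) = N(-0.25) = 0.4013
P = 315·0.9729·0.5319 − 325·0.9692·0.4013 = 163.0079 − 126.4055 = 36.6024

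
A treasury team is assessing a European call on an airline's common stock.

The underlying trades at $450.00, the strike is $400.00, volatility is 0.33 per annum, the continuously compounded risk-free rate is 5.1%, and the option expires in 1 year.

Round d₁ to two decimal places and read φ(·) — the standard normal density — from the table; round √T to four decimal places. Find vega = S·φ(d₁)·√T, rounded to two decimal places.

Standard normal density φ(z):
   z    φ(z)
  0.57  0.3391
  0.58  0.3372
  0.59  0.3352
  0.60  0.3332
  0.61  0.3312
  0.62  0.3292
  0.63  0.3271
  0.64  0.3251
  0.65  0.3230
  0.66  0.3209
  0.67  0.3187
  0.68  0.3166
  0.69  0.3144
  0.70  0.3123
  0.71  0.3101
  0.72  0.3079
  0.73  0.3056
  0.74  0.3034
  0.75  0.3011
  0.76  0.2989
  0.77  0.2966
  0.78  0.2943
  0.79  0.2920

142.47

σ√T = 0.33·√1 = 0.3300
d₁ = [ln(450/400) + (0.051 + 0.33²/2)·1] / 0.3300 = [0.1178 + 0.1055] / 0.3300 = 0.6765 ⇒ 0.68
√T = √1 = 1.0000
φ(d₁) = φ(0.68) = 0.3166
vega = S·φ(d₁)·√T = 450·0.3166·1.0000 = 142.4700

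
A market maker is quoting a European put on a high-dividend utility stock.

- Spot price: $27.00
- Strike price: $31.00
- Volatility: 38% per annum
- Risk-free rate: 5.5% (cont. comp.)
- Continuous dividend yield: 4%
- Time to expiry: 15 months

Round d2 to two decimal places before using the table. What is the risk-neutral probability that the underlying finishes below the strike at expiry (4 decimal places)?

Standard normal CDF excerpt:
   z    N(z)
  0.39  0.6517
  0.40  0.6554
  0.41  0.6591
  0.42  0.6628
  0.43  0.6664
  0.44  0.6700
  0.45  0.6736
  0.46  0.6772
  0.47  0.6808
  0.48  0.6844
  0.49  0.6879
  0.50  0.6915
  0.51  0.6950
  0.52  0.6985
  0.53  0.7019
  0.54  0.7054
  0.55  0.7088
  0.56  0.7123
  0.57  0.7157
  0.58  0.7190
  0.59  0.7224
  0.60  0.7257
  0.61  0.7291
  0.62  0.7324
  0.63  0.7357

0.6879

T = 1.25;  σ√T = 0.4249
d₁ = [ln(27/31) + (0.055 − 0.04 + ½·0.38²)·1.25] / (σ√T) = (-0.1382 + 0.1090) / 0.4249 = -0.0686 which rounds to -0.07
d₂ = -0.0686 − 0.4249 = -0.4935 which rounds to -0.49
Risk-neutral Pr[S_T < K] = N(−d₂) = N(0.49) = 0.6879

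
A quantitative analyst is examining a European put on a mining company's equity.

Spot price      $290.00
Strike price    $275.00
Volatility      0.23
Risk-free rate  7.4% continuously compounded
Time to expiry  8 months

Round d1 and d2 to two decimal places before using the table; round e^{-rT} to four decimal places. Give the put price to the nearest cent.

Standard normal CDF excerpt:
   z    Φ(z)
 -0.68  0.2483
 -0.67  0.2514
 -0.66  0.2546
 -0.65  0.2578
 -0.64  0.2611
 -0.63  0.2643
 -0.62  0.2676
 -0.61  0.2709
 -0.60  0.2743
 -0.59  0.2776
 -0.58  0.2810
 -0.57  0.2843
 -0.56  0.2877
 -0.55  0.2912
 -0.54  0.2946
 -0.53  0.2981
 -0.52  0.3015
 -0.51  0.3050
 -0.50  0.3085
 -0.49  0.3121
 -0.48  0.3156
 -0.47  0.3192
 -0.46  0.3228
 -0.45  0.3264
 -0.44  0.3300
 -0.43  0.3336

$9.72

T = 0.6667;  σ√T = 0.1878
d₁ = [ln(290/275) + (0.074 + 0.23²/2)·0.6667] / 0.1878 = [0.0531 + 0.0670] / 0.1878 = 0.6394 ≈ 0.64
d₂ = d₁ − σ√T = 0.6394 − 0.1878 = 0.4516 ≈ 0.45
e^(−rT) = e^(−0.074·0.6667) = 0.9519
P = 275·0.9519·N(-0.45) − 290·N(-0.64) = 275·0.9519·0.3264 − 290·0.2611 = 85.4425 − 75.7190 = 9.7235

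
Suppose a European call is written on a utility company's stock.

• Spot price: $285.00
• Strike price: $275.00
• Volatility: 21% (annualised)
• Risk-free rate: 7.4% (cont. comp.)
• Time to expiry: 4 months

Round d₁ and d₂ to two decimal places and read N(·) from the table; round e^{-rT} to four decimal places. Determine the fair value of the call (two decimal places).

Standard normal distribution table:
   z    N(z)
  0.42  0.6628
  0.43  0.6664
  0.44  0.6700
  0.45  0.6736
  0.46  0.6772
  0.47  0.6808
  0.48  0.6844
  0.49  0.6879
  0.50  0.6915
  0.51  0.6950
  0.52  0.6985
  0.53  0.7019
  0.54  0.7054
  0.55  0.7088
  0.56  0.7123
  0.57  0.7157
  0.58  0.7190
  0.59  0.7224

$23.25

T = 0.3333;  σ√T = 0.1212
d₁ = [ln(285/275) + (0.074 + 0.21²/2)·0.3333] / 0.1212 = [0.0357 + 0.0320] / 0.1212 = 0.5587 → 0.56
d₂ = d₁ − σ√T = 0.5587 − 0.1212 = 0.4374 → 0.44
exp(−rT) = exp(−0.074·0.3333) = 0.9756
N(d₁) = N(0.56) = 0.7123;  N(d₂) = N(0.44) = 0.6700
C = 285·0.7123 − 275·0.9756·0.6700 = 203.0055 − 179.7543 = 23.2512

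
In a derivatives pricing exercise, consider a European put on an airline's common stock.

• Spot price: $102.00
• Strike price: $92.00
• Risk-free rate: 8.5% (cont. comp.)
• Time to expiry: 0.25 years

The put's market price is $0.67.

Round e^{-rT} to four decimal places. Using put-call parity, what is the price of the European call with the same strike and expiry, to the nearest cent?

e^(−rT) = e^(−0.085·0.25) = 0.9790
Put-call parity: C − P = S − K·e^(−rT) = 102 − 92·0.9790 = 102 − 90.0680 = 11.9320
C = P + (C − P) = 0.67 + (11.9320) = 12.6020

$12.60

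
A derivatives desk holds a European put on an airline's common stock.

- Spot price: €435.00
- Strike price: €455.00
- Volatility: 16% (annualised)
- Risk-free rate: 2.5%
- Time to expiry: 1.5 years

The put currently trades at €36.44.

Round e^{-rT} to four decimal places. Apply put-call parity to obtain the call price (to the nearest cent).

exp(−rT) = exp(−0.025·1.5) = 0.9632
Put-call parity: C − P = S − K·e^(−rT) = 435 − 455·0.9632 = 435 − 438.2560 = -3.2560
C = P + (C − P) = 36.44 + (-3.2560) = 33.1840

€33.18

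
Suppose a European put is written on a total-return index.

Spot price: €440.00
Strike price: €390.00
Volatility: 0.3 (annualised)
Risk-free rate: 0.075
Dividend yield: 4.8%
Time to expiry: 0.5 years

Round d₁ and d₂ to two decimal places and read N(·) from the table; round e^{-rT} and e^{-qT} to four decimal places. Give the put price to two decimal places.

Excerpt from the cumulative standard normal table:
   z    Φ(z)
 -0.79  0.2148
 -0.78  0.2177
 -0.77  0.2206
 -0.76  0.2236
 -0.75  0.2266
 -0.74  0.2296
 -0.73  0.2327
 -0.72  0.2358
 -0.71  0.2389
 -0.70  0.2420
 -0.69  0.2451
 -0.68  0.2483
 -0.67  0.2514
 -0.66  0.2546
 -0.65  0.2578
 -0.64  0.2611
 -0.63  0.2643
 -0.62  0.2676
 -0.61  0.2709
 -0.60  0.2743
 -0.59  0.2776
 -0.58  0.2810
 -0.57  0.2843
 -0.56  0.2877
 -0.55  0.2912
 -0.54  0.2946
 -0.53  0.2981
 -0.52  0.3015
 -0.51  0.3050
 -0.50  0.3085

T = 0.5;  σ√T = 0.2121
ln(S/K) + (r − q + σ²/2)T = ln(440/390) + (0.075 − 0.048 + 0.3²/2)·0.5 = 0.1206 + 0.0360 = 0.1566
d₁ = 0.1566 / 0.2121 = 0.7384 ⇒ 0.74
d₂ = d₁ − σ√T = 0.7384 − 0.2121 = 0.5262 ⇒ 0.53
e^(−qT) = e^(−0.048·0.5) = 0.9763;  e^(−rT) = e^(−0.075·0.5) = 0.9632
P = 390·0.9632·N(-0.53) − 440·0.9763·N(-0.74) = 390·0.9632·0.2981 − 440·0.9763·0.2296 = 111.9807 − 98.6297 = 13.3509

€13.35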